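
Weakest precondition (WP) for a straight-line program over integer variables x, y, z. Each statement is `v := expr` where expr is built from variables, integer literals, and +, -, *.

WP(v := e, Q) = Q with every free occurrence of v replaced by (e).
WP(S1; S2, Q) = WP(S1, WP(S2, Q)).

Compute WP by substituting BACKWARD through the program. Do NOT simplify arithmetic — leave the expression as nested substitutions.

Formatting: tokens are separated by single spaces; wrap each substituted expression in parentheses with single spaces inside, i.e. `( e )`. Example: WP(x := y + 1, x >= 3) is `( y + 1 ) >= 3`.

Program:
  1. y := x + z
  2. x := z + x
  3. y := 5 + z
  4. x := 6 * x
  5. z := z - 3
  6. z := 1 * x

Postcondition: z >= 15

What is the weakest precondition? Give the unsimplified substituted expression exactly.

Answer: ( 1 * ( 6 * ( z + x ) ) ) >= 15

Derivation:
post: z >= 15
stmt 6: z := 1 * x  -- replace 1 occurrence(s) of z with (1 * x)
  => ( 1 * x ) >= 15
stmt 5: z := z - 3  -- replace 0 occurrence(s) of z with (z - 3)
  => ( 1 * x ) >= 15
stmt 4: x := 6 * x  -- replace 1 occurrence(s) of x with (6 * x)
  => ( 1 * ( 6 * x ) ) >= 15
stmt 3: y := 5 + z  -- replace 0 occurrence(s) of y with (5 + z)
  => ( 1 * ( 6 * x ) ) >= 15
stmt 2: x := z + x  -- replace 1 occurrence(s) of x with (z + x)
  => ( 1 * ( 6 * ( z + x ) ) ) >= 15
stmt 1: y := x + z  -- replace 0 occurrence(s) of y with (x + z)
  => ( 1 * ( 6 * ( z + x ) ) ) >= 15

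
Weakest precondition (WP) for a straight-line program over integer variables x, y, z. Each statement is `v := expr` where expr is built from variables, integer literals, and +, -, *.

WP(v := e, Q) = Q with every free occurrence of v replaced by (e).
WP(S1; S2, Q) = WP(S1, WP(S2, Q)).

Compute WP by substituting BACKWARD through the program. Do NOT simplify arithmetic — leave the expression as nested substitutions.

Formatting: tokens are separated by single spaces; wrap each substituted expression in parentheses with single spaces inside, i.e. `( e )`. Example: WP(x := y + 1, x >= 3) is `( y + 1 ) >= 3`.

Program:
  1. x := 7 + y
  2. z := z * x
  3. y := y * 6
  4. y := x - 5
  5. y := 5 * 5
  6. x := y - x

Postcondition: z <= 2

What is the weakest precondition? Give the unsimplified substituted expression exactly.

post: z <= 2
stmt 6: x := y - x  -- replace 0 occurrence(s) of x with (y - x)
  => z <= 2
stmt 5: y := 5 * 5  -- replace 0 occurrence(s) of y with (5 * 5)
  => z <= 2
stmt 4: y := x - 5  -- replace 0 occurrence(s) of y with (x - 5)
  => z <= 2
stmt 3: y := y * 6  -- replace 0 occurrence(s) of y with (y * 6)
  => z <= 2
stmt 2: z := z * x  -- replace 1 occurrence(s) of z with (z * x)
  => ( z * x ) <= 2
stmt 1: x := 7 + y  -- replace 1 occurrence(s) of x with (7 + y)
  => ( z * ( 7 + y ) ) <= 2

Answer: ( z * ( 7 + y ) ) <= 2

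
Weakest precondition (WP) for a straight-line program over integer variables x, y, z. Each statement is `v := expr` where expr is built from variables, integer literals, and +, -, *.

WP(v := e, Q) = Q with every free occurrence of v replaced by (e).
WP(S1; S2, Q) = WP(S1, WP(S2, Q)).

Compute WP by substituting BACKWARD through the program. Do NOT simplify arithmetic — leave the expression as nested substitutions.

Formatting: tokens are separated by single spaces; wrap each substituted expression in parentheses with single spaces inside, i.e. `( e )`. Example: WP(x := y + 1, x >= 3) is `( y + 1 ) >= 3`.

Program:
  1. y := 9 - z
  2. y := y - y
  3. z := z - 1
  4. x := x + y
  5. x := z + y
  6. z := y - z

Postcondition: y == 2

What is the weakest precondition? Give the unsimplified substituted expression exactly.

Answer: ( ( 9 - z ) - ( 9 - z ) ) == 2

Derivation:
post: y == 2
stmt 6: z := y - z  -- replace 0 occurrence(s) of z with (y - z)
  => y == 2
stmt 5: x := z + y  -- replace 0 occurrence(s) of x with (z + y)
  => y == 2
stmt 4: x := x + y  -- replace 0 occurrence(s) of x with (x + y)
  => y == 2
stmt 3: z := z - 1  -- replace 0 occurrence(s) of z with (z - 1)
  => y == 2
stmt 2: y := y - y  -- replace 1 occurrence(s) of y with (y - y)
  => ( y - y ) == 2
stmt 1: y := 9 - z  -- replace 2 occurrence(s) of y with (9 - z)
  => ( ( 9 - z ) - ( 9 - z ) ) == 2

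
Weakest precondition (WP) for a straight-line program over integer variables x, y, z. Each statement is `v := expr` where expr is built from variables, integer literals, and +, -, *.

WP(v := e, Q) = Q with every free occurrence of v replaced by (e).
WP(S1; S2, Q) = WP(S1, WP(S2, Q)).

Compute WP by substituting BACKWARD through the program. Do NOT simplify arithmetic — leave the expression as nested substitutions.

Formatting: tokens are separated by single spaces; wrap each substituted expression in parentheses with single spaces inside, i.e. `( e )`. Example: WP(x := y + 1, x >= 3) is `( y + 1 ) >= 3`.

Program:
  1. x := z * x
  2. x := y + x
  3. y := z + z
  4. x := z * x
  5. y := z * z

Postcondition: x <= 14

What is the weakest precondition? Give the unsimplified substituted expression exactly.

Answer: ( z * ( y + ( z * x ) ) ) <= 14

Derivation:
post: x <= 14
stmt 5: y := z * z  -- replace 0 occurrence(s) of y with (z * z)
  => x <= 14
stmt 4: x := z * x  -- replace 1 occurrence(s) of x with (z * x)
  => ( z * x ) <= 14
stmt 3: y := z + z  -- replace 0 occurrence(s) of y with (z + z)
  => ( z * x ) <= 14
stmt 2: x := y + x  -- replace 1 occurrence(s) of x with (y + x)
  => ( z * ( y + x ) ) <= 14
stmt 1: x := z * x  -- replace 1 occurrence(s) of x with (z * x)
  => ( z * ( y + ( z * x ) ) ) <= 14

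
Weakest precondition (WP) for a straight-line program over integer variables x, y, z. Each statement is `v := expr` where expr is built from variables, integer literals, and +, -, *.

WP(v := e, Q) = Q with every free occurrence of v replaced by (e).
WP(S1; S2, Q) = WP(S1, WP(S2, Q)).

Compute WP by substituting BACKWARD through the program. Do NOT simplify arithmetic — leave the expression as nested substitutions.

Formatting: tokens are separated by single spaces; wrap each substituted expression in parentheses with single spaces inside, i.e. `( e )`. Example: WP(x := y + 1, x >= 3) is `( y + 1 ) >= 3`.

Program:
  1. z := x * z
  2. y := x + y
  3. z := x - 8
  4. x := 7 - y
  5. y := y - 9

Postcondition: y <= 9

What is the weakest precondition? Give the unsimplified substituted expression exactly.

Answer: ( ( x + y ) - 9 ) <= 9

Derivation:
post: y <= 9
stmt 5: y := y - 9  -- replace 1 occurrence(s) of y with (y - 9)
  => ( y - 9 ) <= 9
stmt 4: x := 7 - y  -- replace 0 occurrence(s) of x with (7 - y)
  => ( y - 9 ) <= 9
stmt 3: z := x - 8  -- replace 0 occurrence(s) of z with (x - 8)
  => ( y - 9 ) <= 9
stmt 2: y := x + y  -- replace 1 occurrence(s) of y with (x + y)
  => ( ( x + y ) - 9 ) <= 9
stmt 1: z := x * z  -- replace 0 occurrence(s) of z with (x * z)
  => ( ( x + y ) - 9 ) <= 9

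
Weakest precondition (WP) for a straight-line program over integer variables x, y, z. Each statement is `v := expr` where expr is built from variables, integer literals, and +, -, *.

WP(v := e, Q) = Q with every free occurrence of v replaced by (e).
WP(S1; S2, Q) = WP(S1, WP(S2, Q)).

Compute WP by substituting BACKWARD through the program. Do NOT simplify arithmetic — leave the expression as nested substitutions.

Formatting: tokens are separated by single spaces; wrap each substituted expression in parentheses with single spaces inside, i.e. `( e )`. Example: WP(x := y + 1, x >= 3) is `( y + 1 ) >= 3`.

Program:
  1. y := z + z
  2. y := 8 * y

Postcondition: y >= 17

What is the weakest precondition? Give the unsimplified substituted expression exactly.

Answer: ( 8 * ( z + z ) ) >= 17

Derivation:
post: y >= 17
stmt 2: y := 8 * y  -- replace 1 occurrence(s) of y with (8 * y)
  => ( 8 * y ) >= 17
stmt 1: y := z + z  -- replace 1 occurrence(s) of y with (z + z)
  => ( 8 * ( z + z ) ) >= 17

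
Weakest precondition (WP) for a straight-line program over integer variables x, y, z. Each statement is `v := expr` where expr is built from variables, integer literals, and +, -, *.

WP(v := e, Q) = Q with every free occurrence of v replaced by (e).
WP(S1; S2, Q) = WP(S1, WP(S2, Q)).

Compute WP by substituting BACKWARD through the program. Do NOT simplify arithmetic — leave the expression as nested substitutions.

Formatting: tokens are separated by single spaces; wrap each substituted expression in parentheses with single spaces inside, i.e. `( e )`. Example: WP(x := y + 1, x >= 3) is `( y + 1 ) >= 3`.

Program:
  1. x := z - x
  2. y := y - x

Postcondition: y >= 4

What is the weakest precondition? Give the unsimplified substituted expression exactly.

post: y >= 4
stmt 2: y := y - x  -- replace 1 occurrence(s) of y with (y - x)
  => ( y - x ) >= 4
stmt 1: x := z - x  -- replace 1 occurrence(s) of x with (z - x)
  => ( y - ( z - x ) ) >= 4

Answer: ( y - ( z - x ) ) >= 4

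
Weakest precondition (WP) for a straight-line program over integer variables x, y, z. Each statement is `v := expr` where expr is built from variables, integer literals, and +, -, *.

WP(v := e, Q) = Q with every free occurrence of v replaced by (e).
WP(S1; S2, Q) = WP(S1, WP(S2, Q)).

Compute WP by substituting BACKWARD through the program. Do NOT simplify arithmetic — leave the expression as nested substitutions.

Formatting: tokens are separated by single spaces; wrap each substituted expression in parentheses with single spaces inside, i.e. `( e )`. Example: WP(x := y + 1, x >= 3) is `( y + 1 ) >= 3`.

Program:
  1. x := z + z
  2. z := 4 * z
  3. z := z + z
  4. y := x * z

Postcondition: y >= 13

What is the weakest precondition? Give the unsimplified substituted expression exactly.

Answer: ( ( z + z ) * ( ( 4 * z ) + ( 4 * z ) ) ) >= 13

Derivation:
post: y >= 13
stmt 4: y := x * z  -- replace 1 occurrence(s) of y with (x * z)
  => ( x * z ) >= 13
stmt 3: z := z + z  -- replace 1 occurrence(s) of z with (z + z)
  => ( x * ( z + z ) ) >= 13
stmt 2: z := 4 * z  -- replace 2 occurrence(s) of z with (4 * z)
  => ( x * ( ( 4 * z ) + ( 4 * z ) ) ) >= 13
stmt 1: x := z + z  -- replace 1 occurrence(s) of x with (z + z)
  => ( ( z + z ) * ( ( 4 * z ) + ( 4 * z ) ) ) >= 13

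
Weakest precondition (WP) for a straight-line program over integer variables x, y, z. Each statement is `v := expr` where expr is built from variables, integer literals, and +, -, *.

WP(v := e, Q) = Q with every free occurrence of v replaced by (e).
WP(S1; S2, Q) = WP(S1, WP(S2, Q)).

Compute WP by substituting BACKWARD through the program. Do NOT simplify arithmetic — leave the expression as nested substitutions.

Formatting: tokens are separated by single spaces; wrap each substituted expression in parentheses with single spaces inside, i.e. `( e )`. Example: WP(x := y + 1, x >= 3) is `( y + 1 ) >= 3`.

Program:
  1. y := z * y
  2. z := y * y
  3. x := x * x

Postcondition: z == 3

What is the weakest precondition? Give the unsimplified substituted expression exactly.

Answer: ( ( z * y ) * ( z * y ) ) == 3

Derivation:
post: z == 3
stmt 3: x := x * x  -- replace 0 occurrence(s) of x with (x * x)
  => z == 3
stmt 2: z := y * y  -- replace 1 occurrence(s) of z with (y * y)
  => ( y * y ) == 3
stmt 1: y := z * y  -- replace 2 occurrence(s) of y with (z * y)
  => ( ( z * y ) * ( z * y ) ) == 3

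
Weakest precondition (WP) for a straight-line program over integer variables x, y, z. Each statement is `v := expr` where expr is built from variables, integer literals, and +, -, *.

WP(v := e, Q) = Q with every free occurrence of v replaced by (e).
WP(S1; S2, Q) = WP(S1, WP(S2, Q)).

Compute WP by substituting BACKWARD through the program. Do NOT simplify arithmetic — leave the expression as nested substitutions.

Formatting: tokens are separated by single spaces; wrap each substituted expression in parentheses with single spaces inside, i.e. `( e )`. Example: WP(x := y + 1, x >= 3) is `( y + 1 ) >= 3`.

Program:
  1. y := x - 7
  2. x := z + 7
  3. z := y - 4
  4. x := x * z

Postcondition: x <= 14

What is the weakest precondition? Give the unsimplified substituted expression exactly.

post: x <= 14
stmt 4: x := x * z  -- replace 1 occurrence(s) of x with (x * z)
  => ( x * z ) <= 14
stmt 3: z := y - 4  -- replace 1 occurrence(s) of z with (y - 4)
  => ( x * ( y - 4 ) ) <= 14
stmt 2: x := z + 7  -- replace 1 occurrence(s) of x with (z + 7)
  => ( ( z + 7 ) * ( y - 4 ) ) <= 14
stmt 1: y := x - 7  -- replace 1 occurrence(s) of y with (x - 7)
  => ( ( z + 7 ) * ( ( x - 7 ) - 4 ) ) <= 14

Answer: ( ( z + 7 ) * ( ( x - 7 ) - 4 ) ) <= 14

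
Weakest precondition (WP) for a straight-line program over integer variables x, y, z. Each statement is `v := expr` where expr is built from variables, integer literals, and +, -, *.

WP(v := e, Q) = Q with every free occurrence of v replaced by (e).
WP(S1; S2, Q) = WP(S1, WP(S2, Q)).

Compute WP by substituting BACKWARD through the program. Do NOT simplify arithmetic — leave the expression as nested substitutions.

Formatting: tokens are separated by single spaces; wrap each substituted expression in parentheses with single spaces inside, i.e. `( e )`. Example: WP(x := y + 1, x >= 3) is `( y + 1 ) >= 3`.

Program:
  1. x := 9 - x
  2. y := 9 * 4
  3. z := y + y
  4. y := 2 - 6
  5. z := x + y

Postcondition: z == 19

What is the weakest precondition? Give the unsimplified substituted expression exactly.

post: z == 19
stmt 5: z := x + y  -- replace 1 occurrence(s) of z with (x + y)
  => ( x + y ) == 19
stmt 4: y := 2 - 6  -- replace 1 occurrence(s) of y with (2 - 6)
  => ( x + ( 2 - 6 ) ) == 19
stmt 3: z := y + y  -- replace 0 occurrence(s) of z with (y + y)
  => ( x + ( 2 - 6 ) ) == 19
stmt 2: y := 9 * 4  -- replace 0 occurrence(s) of y with (9 * 4)
  => ( x + ( 2 - 6 ) ) == 19
stmt 1: x := 9 - x  -- replace 1 occurrence(s) of x with (9 - x)
  => ( ( 9 - x ) + ( 2 - 6 ) ) == 19

Answer: ( ( 9 - x ) + ( 2 - 6 ) ) == 19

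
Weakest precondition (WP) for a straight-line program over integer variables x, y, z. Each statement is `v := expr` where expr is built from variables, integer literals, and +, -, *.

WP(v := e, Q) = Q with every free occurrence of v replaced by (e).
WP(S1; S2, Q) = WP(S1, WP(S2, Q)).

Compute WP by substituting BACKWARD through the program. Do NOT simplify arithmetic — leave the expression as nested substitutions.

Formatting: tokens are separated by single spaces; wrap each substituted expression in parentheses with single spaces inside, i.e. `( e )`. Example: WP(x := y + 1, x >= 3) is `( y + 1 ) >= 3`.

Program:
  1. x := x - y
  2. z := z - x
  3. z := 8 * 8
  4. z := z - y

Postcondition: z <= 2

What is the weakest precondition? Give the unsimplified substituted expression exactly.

Answer: ( ( 8 * 8 ) - y ) <= 2

Derivation:
post: z <= 2
stmt 4: z := z - y  -- replace 1 occurrence(s) of z with (z - y)
  => ( z - y ) <= 2
stmt 3: z := 8 * 8  -- replace 1 occurrence(s) of z with (8 * 8)
  => ( ( 8 * 8 ) - y ) <= 2
stmt 2: z := z - x  -- replace 0 occurrence(s) of z with (z - x)
  => ( ( 8 * 8 ) - y ) <= 2
stmt 1: x := x - y  -- replace 0 occurrence(s) of x with (x - y)
  => ( ( 8 * 8 ) - y ) <= 2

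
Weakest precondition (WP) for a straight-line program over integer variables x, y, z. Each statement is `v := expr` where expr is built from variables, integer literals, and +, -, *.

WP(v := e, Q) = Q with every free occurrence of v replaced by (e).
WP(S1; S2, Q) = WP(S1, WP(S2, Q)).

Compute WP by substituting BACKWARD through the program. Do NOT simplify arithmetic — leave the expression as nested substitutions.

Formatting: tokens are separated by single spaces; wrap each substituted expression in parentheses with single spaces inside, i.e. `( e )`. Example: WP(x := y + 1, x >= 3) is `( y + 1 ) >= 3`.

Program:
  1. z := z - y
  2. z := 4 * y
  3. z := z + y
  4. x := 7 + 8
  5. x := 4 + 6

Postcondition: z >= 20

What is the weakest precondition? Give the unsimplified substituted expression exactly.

Answer: ( ( 4 * y ) + y ) >= 20

Derivation:
post: z >= 20
stmt 5: x := 4 + 6  -- replace 0 occurrence(s) of x with (4 + 6)
  => z >= 20
stmt 4: x := 7 + 8  -- replace 0 occurrence(s) of x with (7 + 8)
  => z >= 20
stmt 3: z := z + y  -- replace 1 occurrence(s) of z with (z + y)
  => ( z + y ) >= 20
stmt 2: z := 4 * y  -- replace 1 occurrence(s) of z with (4 * y)
  => ( ( 4 * y ) + y ) >= 20
stmt 1: z := z - y  -- replace 0 occurrence(s) of z with (z - y)
  => ( ( 4 * y ) + y ) >= 20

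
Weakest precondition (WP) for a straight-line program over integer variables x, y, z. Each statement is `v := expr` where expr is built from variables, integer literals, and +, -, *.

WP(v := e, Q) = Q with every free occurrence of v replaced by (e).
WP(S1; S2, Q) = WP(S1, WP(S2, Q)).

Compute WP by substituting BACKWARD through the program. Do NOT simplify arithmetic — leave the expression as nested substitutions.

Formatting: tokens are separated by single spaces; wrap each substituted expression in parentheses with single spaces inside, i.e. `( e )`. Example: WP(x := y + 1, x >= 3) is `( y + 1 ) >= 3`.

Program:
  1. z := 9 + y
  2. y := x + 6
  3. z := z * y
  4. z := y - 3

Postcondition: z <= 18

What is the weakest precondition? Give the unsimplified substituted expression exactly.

Answer: ( ( x + 6 ) - 3 ) <= 18

Derivation:
post: z <= 18
stmt 4: z := y - 3  -- replace 1 occurrence(s) of z with (y - 3)
  => ( y - 3 ) <= 18
stmt 3: z := z * y  -- replace 0 occurrence(s) of z with (z * y)
  => ( y - 3 ) <= 18
stmt 2: y := x + 6  -- replace 1 occurrence(s) of y with (x + 6)
  => ( ( x + 6 ) - 3 ) <= 18
stmt 1: z := 9 + y  -- replace 0 occurrence(s) of z with (9 + y)
  => ( ( x + 6 ) - 3 ) <= 18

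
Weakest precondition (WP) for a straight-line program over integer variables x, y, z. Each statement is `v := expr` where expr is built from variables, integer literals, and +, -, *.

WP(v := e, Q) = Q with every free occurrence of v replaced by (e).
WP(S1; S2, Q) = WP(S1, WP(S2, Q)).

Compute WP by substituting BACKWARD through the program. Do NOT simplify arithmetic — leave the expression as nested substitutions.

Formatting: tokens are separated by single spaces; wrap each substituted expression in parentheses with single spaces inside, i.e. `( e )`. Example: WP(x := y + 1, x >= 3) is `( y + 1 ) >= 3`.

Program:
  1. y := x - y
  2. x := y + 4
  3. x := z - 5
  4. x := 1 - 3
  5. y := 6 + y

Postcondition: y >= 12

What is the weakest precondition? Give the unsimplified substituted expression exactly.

Answer: ( 6 + ( x - y ) ) >= 12

Derivation:
post: y >= 12
stmt 5: y := 6 + y  -- replace 1 occurrence(s) of y with (6 + y)
  => ( 6 + y ) >= 12
stmt 4: x := 1 - 3  -- replace 0 occurrence(s) of x with (1 - 3)
  => ( 6 + y ) >= 12
stmt 3: x := z - 5  -- replace 0 occurrence(s) of x with (z - 5)
  => ( 6 + y ) >= 12
stmt 2: x := y + 4  -- replace 0 occurrence(s) of x with (y + 4)
  => ( 6 + y ) >= 12
stmt 1: y := x - y  -- replace 1 occurrence(s) of y with (x - y)
  => ( 6 + ( x - y ) ) >= 12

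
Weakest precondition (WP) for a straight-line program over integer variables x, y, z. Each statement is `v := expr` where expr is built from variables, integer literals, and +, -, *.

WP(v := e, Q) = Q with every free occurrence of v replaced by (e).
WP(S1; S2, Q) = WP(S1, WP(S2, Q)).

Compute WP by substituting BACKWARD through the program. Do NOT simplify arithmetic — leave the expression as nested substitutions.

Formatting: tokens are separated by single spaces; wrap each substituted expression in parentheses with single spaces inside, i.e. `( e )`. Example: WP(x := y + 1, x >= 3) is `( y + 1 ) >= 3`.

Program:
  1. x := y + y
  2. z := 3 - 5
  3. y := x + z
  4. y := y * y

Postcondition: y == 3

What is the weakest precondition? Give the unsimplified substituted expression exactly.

Answer: ( ( ( y + y ) + ( 3 - 5 ) ) * ( ( y + y ) + ( 3 - 5 ) ) ) == 3

Derivation:
post: y == 3
stmt 4: y := y * y  -- replace 1 occurrence(s) of y with (y * y)
  => ( y * y ) == 3
stmt 3: y := x + z  -- replace 2 occurrence(s) of y with (x + z)
  => ( ( x + z ) * ( x + z ) ) == 3
stmt 2: z := 3 - 5  -- replace 2 occurrence(s) of z with (3 - 5)
  => ( ( x + ( 3 - 5 ) ) * ( x + ( 3 - 5 ) ) ) == 3
stmt 1: x := y + y  -- replace 2 occurrence(s) of x with (y + y)
  => ( ( ( y + y ) + ( 3 - 5 ) ) * ( ( y + y ) + ( 3 - 5 ) ) ) == 3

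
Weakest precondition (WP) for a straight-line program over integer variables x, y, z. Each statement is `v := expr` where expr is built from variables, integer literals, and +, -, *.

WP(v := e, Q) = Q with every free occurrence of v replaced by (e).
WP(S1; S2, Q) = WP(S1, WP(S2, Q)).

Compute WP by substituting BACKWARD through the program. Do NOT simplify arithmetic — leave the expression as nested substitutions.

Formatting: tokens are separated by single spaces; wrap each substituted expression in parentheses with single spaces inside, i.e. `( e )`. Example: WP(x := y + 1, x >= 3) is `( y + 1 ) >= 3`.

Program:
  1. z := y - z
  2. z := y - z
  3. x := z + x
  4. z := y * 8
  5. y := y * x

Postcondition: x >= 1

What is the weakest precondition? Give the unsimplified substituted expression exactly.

post: x >= 1
stmt 5: y := y * x  -- replace 0 occurrence(s) of y with (y * x)
  => x >= 1
stmt 4: z := y * 8  -- replace 0 occurrence(s) of z with (y * 8)
  => x >= 1
stmt 3: x := z + x  -- replace 1 occurrence(s) of x with (z + x)
  => ( z + x ) >= 1
stmt 2: z := y - z  -- replace 1 occurrence(s) of z with (y - z)
  => ( ( y - z ) + x ) >= 1
stmt 1: z := y - z  -- replace 1 occurrence(s) of z with (y - z)
  => ( ( y - ( y - z ) ) + x ) >= 1

Answer: ( ( y - ( y - z ) ) + x ) >= 1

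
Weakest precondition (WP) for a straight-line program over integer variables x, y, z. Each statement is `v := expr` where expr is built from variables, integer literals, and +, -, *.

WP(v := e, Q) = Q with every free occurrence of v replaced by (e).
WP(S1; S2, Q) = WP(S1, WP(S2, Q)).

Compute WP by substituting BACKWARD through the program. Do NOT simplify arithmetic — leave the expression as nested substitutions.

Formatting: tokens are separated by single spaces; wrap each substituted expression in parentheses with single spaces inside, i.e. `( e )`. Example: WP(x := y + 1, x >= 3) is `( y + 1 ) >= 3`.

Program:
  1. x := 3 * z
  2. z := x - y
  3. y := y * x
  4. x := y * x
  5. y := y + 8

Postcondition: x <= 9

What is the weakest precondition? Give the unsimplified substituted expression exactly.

post: x <= 9
stmt 5: y := y + 8  -- replace 0 occurrence(s) of y with (y + 8)
  => x <= 9
stmt 4: x := y * x  -- replace 1 occurrence(s) of x with (y * x)
  => ( y * x ) <= 9
stmt 3: y := y * x  -- replace 1 occurrence(s) of y with (y * x)
  => ( ( y * x ) * x ) <= 9
stmt 2: z := x - y  -- replace 0 occurrence(s) of z with (x - y)
  => ( ( y * x ) * x ) <= 9
stmt 1: x := 3 * z  -- replace 2 occurrence(s) of x with (3 * z)
  => ( ( y * ( 3 * z ) ) * ( 3 * z ) ) <= 9

Answer: ( ( y * ( 3 * z ) ) * ( 3 * z ) ) <= 9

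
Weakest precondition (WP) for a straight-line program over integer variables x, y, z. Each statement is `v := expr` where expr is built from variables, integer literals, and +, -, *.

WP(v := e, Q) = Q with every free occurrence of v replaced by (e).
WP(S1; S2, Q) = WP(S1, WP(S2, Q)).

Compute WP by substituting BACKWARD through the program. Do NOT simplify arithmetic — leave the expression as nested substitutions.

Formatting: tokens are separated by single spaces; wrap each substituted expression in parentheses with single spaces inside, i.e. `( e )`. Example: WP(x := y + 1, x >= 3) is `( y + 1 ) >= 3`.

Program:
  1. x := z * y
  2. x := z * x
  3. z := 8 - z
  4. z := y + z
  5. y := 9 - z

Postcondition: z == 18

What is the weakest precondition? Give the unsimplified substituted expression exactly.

post: z == 18
stmt 5: y := 9 - z  -- replace 0 occurrence(s) of y with (9 - z)
  => z == 18
stmt 4: z := y + z  -- replace 1 occurrence(s) of z with (y + z)
  => ( y + z ) == 18
stmt 3: z := 8 - z  -- replace 1 occurrence(s) of z with (8 - z)
  => ( y + ( 8 - z ) ) == 18
stmt 2: x := z * x  -- replace 0 occurrence(s) of x with (z * x)
  => ( y + ( 8 - z ) ) == 18
stmt 1: x := z * y  -- replace 0 occurrence(s) of x with (z * y)
  => ( y + ( 8 - z ) ) == 18

Answer: ( y + ( 8 - z ) ) == 18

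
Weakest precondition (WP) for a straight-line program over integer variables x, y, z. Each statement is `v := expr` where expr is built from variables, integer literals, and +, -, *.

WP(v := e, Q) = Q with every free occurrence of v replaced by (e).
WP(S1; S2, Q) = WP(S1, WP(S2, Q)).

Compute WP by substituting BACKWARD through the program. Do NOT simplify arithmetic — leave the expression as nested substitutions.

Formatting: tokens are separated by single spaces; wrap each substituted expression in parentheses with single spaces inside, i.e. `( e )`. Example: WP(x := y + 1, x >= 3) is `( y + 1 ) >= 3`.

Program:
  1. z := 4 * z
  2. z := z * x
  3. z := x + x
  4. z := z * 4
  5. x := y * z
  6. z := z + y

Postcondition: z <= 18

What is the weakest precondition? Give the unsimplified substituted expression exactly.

Answer: ( ( ( x + x ) * 4 ) + y ) <= 18

Derivation:
post: z <= 18
stmt 6: z := z + y  -- replace 1 occurrence(s) of z with (z + y)
  => ( z + y ) <= 18
stmt 5: x := y * z  -- replace 0 occurrence(s) of x with (y * z)
  => ( z + y ) <= 18
stmt 4: z := z * 4  -- replace 1 occurrence(s) of z with (z * 4)
  => ( ( z * 4 ) + y ) <= 18
stmt 3: z := x + x  -- replace 1 occurrence(s) of z with (x + x)
  => ( ( ( x + x ) * 4 ) + y ) <= 18
stmt 2: z := z * x  -- replace 0 occurrence(s) of z with (z * x)
  => ( ( ( x + x ) * 4 ) + y ) <= 18
stmt 1: z := 4 * z  -- replace 0 occurrence(s) of z with (4 * z)
  => ( ( ( x + x ) * 4 ) + y ) <= 18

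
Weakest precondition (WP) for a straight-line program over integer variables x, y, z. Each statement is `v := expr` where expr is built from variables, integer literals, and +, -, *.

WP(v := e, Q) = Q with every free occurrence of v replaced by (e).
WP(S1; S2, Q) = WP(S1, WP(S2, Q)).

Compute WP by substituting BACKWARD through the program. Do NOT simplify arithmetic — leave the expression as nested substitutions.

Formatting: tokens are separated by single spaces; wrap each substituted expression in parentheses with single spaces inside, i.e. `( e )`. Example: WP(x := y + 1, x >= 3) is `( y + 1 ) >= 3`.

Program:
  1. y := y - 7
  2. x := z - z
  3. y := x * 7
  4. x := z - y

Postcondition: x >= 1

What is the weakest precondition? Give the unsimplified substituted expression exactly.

Answer: ( z - ( ( z - z ) * 7 ) ) >= 1

Derivation:
post: x >= 1
stmt 4: x := z - y  -- replace 1 occurrence(s) of x with (z - y)
  => ( z - y ) >= 1
stmt 3: y := x * 7  -- replace 1 occurrence(s) of y with (x * 7)
  => ( z - ( x * 7 ) ) >= 1
stmt 2: x := z - z  -- replace 1 occurrence(s) of x with (z - z)
  => ( z - ( ( z - z ) * 7 ) ) >= 1
stmt 1: y := y - 7  -- replace 0 occurrence(s) of y with (y - 7)
  => ( z - ( ( z - z ) * 7 ) ) >= 1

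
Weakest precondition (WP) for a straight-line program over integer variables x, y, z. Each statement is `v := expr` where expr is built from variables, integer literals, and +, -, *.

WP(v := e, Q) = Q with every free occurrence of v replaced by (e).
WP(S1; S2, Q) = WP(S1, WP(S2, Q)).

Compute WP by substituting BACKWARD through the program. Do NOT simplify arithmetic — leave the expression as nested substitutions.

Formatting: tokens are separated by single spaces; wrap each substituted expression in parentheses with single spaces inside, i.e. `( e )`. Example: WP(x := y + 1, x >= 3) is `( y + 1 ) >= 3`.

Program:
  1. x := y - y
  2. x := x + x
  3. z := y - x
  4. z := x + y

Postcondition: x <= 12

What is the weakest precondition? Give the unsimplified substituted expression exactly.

post: x <= 12
stmt 4: z := x + y  -- replace 0 occurrence(s) of z with (x + y)
  => x <= 12
stmt 3: z := y - x  -- replace 0 occurrence(s) of z with (y - x)
  => x <= 12
stmt 2: x := x + x  -- replace 1 occurrence(s) of x with (x + x)
  => ( x + x ) <= 12
stmt 1: x := y - y  -- replace 2 occurrence(s) of x with (y - y)
  => ( ( y - y ) + ( y - y ) ) <= 12

Answer: ( ( y - y ) + ( y - y ) ) <= 12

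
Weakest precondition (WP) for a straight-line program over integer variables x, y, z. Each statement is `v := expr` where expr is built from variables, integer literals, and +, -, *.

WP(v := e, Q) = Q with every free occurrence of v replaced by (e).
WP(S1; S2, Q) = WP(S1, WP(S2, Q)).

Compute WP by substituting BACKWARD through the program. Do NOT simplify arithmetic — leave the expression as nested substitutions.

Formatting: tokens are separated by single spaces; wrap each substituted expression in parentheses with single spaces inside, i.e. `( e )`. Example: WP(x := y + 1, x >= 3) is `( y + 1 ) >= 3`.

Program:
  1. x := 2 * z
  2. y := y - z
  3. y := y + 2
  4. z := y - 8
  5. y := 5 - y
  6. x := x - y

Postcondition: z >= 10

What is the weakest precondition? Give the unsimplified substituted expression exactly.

Answer: ( ( ( y - z ) + 2 ) - 8 ) >= 10

Derivation:
post: z >= 10
stmt 6: x := x - y  -- replace 0 occurrence(s) of x with (x - y)
  => z >= 10
stmt 5: y := 5 - y  -- replace 0 occurrence(s) of y with (5 - y)
  => z >= 10
stmt 4: z := y - 8  -- replace 1 occurrence(s) of z with (y - 8)
  => ( y - 8 ) >= 10
stmt 3: y := y + 2  -- replace 1 occurrence(s) of y with (y + 2)
  => ( ( y + 2 ) - 8 ) >= 10
stmt 2: y := y - z  -- replace 1 occurrence(s) of y with (y - z)
  => ( ( ( y - z ) + 2 ) - 8 ) >= 10
stmt 1: x := 2 * z  -- replace 0 occurrence(s) of x with (2 * z)
  => ( ( ( y - z ) + 2 ) - 8 ) >= 10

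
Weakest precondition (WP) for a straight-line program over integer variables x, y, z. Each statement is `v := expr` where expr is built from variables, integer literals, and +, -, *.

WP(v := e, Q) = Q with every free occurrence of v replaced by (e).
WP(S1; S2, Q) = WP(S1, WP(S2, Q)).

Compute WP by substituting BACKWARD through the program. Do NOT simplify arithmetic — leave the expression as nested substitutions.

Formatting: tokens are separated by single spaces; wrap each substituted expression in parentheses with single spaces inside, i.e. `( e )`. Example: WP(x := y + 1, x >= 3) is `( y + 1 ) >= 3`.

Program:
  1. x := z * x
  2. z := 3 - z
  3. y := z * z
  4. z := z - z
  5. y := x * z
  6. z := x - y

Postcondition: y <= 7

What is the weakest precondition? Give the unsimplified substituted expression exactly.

Answer: ( ( z * x ) * ( ( 3 - z ) - ( 3 - z ) ) ) <= 7

Derivation:
post: y <= 7
stmt 6: z := x - y  -- replace 0 occurrence(s) of z with (x - y)
  => y <= 7
stmt 5: y := x * z  -- replace 1 occurrence(s) of y with (x * z)
  => ( x * z ) <= 7
stmt 4: z := z - z  -- replace 1 occurrence(s) of z with (z - z)
  => ( x * ( z - z ) ) <= 7
stmt 3: y := z * z  -- replace 0 occurrence(s) of y with (z * z)
  => ( x * ( z - z ) ) <= 7
stmt 2: z := 3 - z  -- replace 2 occurrence(s) of z with (3 - z)
  => ( x * ( ( 3 - z ) - ( 3 - z ) ) ) <= 7
stmt 1: x := z * x  -- replace 1 occurrence(s) of x with (z * x)
  => ( ( z * x ) * ( ( 3 - z ) - ( 3 - z ) ) ) <= 7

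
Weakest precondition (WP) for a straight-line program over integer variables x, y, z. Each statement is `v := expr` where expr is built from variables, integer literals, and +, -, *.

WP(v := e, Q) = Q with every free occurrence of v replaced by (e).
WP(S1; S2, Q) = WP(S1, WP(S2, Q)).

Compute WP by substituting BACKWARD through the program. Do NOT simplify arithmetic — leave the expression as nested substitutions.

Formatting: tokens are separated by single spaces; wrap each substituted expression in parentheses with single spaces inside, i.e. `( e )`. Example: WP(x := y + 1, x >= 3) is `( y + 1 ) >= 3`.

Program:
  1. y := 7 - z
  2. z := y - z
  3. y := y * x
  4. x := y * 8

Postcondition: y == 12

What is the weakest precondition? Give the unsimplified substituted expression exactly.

Answer: ( ( 7 - z ) * x ) == 12

Derivation:
post: y == 12
stmt 4: x := y * 8  -- replace 0 occurrence(s) of x with (y * 8)
  => y == 12
stmt 3: y := y * x  -- replace 1 occurrence(s) of y with (y * x)
  => ( y * x ) == 12
stmt 2: z := y - z  -- replace 0 occurrence(s) of z with (y - z)
  => ( y * x ) == 12
stmt 1: y := 7 - z  -- replace 1 occurrence(s) of y with (7 - z)
  => ( ( 7 - z ) * x ) == 12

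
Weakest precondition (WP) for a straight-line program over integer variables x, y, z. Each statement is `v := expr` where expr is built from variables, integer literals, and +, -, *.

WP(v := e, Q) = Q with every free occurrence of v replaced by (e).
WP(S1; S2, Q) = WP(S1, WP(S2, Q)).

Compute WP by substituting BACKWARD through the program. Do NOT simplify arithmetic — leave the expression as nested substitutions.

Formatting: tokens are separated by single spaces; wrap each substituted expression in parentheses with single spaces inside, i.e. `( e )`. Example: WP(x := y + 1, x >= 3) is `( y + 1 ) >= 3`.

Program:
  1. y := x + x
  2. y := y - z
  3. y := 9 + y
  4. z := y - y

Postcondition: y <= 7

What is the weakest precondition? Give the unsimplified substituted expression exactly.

post: y <= 7
stmt 4: z := y - y  -- replace 0 occurrence(s) of z with (y - y)
  => y <= 7
stmt 3: y := 9 + y  -- replace 1 occurrence(s) of y with (9 + y)
  => ( 9 + y ) <= 7
stmt 2: y := y - z  -- replace 1 occurrence(s) of y with (y - z)
  => ( 9 + ( y - z ) ) <= 7
stmt 1: y := x + x  -- replace 1 occurrence(s) of y with (x + x)
  => ( 9 + ( ( x + x ) - z ) ) <= 7

Answer: ( 9 + ( ( x + x ) - z ) ) <= 7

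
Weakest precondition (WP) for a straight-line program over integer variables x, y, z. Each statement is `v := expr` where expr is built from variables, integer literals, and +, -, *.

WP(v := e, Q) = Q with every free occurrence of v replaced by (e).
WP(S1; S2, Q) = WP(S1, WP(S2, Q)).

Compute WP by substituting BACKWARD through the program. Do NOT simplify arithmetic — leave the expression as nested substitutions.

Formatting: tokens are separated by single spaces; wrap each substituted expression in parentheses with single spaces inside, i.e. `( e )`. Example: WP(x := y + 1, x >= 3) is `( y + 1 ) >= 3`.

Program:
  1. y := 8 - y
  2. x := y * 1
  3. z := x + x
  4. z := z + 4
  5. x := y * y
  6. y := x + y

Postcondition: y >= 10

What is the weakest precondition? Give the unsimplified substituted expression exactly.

Answer: ( ( ( 8 - y ) * ( 8 - y ) ) + ( 8 - y ) ) >= 10

Derivation:
post: y >= 10
stmt 6: y := x + y  -- replace 1 occurrence(s) of y with (x + y)
  => ( x + y ) >= 10
stmt 5: x := y * y  -- replace 1 occurrence(s) of x with (y * y)
  => ( ( y * y ) + y ) >= 10
stmt 4: z := z + 4  -- replace 0 occurrence(s) of z with (z + 4)
  => ( ( y * y ) + y ) >= 10
stmt 3: z := x + x  -- replace 0 occurrence(s) of z with (x + x)
  => ( ( y * y ) + y ) >= 10
stmt 2: x := y * 1  -- replace 0 occurrence(s) of x with (y * 1)
  => ( ( y * y ) + y ) >= 10
stmt 1: y := 8 - y  -- replace 3 occurrence(s) of y with (8 - y)
  => ( ( ( 8 - y ) * ( 8 - y ) ) + ( 8 - y ) ) >= 10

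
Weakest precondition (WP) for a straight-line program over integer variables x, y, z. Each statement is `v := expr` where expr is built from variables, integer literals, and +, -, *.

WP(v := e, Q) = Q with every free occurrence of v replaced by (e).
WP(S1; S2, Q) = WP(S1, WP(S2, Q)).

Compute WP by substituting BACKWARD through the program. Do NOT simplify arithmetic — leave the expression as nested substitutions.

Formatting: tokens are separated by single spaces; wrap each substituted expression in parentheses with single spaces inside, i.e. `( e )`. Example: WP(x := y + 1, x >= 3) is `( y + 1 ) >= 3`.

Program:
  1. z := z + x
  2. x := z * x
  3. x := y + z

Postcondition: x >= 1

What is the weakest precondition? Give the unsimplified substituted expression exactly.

post: x >= 1
stmt 3: x := y + z  -- replace 1 occurrence(s) of x with (y + z)
  => ( y + z ) >= 1
stmt 2: x := z * x  -- replace 0 occurrence(s) of x with (z * x)
  => ( y + z ) >= 1
stmt 1: z := z + x  -- replace 1 occurrence(s) of z with (z + x)
  => ( y + ( z + x ) ) >= 1

Answer: ( y + ( z + x ) ) >= 1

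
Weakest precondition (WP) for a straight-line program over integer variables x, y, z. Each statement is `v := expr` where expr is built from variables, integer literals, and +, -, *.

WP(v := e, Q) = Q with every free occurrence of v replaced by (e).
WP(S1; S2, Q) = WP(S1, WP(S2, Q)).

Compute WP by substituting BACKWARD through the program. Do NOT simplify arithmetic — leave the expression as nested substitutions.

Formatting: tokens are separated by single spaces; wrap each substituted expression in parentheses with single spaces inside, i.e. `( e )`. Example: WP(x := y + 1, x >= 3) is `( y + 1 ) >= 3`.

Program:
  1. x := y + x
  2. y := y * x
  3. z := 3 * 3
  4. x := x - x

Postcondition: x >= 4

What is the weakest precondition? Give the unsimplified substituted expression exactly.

post: x >= 4
stmt 4: x := x - x  -- replace 1 occurrence(s) of x with (x - x)
  => ( x - x ) >= 4
stmt 3: z := 3 * 3  -- replace 0 occurrence(s) of z with (3 * 3)
  => ( x - x ) >= 4
stmt 2: y := y * x  -- replace 0 occurrence(s) of y with (y * x)
  => ( x - x ) >= 4
stmt 1: x := y + x  -- replace 2 occurrence(s) of x with (y + x)
  => ( ( y + x ) - ( y + x ) ) >= 4

Answer: ( ( y + x ) - ( y + x ) ) >= 4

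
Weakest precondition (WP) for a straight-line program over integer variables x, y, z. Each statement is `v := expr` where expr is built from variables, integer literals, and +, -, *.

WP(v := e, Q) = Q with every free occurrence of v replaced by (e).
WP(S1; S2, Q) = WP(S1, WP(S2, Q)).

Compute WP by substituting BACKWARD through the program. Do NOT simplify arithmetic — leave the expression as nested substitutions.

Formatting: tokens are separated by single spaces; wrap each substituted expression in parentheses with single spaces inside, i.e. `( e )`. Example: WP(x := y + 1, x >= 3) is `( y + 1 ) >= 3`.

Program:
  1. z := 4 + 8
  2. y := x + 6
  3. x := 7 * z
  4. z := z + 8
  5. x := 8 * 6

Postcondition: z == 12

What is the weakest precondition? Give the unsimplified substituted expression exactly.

post: z == 12
stmt 5: x := 8 * 6  -- replace 0 occurrence(s) of x with (8 * 6)
  => z == 12
stmt 4: z := z + 8  -- replace 1 occurrence(s) of z with (z + 8)
  => ( z + 8 ) == 12
stmt 3: x := 7 * z  -- replace 0 occurrence(s) of x with (7 * z)
  => ( z + 8 ) == 12
stmt 2: y := x + 6  -- replace 0 occurrence(s) of y with (x + 6)
  => ( z + 8 ) == 12
stmt 1: z := 4 + 8  -- replace 1 occurrence(s) of z with (4 + 8)
  => ( ( 4 + 8 ) + 8 ) == 12

Answer: ( ( 4 + 8 ) + 8 ) == 12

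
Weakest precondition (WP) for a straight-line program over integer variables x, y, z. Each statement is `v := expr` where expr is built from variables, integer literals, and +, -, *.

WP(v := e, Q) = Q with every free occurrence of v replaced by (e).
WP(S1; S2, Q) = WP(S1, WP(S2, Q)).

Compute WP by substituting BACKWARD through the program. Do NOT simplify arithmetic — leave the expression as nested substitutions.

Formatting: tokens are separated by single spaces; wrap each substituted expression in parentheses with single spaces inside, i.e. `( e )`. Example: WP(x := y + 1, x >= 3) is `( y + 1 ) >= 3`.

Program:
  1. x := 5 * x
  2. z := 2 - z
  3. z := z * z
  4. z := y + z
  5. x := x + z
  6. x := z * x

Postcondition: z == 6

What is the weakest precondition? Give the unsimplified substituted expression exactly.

post: z == 6
stmt 6: x := z * x  -- replace 0 occurrence(s) of x with (z * x)
  => z == 6
stmt 5: x := x + z  -- replace 0 occurrence(s) of x with (x + z)
  => z == 6
stmt 4: z := y + z  -- replace 1 occurrence(s) of z with (y + z)
  => ( y + z ) == 6
stmt 3: z := z * z  -- replace 1 occurrence(s) of z with (z * z)
  => ( y + ( z * z ) ) == 6
stmt 2: z := 2 - z  -- replace 2 occurrence(s) of z with (2 - z)
  => ( y + ( ( 2 - z ) * ( 2 - z ) ) ) == 6
stmt 1: x := 5 * x  -- replace 0 occurrence(s) of x with (5 * x)
  => ( y + ( ( 2 - z ) * ( 2 - z ) ) ) == 6

Answer: ( y + ( ( 2 - z ) * ( 2 - z ) ) ) == 6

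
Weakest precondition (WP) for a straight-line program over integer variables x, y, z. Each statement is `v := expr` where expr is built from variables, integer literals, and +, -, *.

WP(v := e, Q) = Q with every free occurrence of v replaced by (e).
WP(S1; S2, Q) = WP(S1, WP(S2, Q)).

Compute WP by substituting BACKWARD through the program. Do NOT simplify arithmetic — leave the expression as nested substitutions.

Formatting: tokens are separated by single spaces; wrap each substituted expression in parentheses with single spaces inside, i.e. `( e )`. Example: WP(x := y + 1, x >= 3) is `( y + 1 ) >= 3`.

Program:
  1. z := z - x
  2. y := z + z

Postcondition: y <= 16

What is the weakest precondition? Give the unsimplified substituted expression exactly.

post: y <= 16
stmt 2: y := z + z  -- replace 1 occurrence(s) of y with (z + z)
  => ( z + z ) <= 16
stmt 1: z := z - x  -- replace 2 occurrence(s) of z with (z - x)
  => ( ( z - x ) + ( z - x ) ) <= 16

Answer: ( ( z - x ) + ( z - x ) ) <= 16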